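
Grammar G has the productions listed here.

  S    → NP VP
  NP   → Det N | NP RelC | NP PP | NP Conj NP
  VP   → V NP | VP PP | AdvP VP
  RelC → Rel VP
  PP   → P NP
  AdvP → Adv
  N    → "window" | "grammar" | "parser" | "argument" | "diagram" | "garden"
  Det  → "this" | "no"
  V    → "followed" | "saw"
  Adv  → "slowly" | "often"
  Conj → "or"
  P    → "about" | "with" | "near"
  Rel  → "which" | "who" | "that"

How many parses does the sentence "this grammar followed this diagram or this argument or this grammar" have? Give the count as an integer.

2

The two bracketings:
[S [NP [Det this] [N grammar]] [VP [V followed] [NP [NP [Det this] [N diagram]] [Conj or] [NP [NP [Det this] [N argument]] [Conj or] [NP [Det this] [N grammar]]]]]]
[S [NP [Det this] [N grammar]] [VP [V followed] [NP [NP [NP [Det this] [N diagram]] [Conj or] [NP [Det this] [N argument]]] [Conj or] [NP [Det this] [N grammar]]]]]
The trees differ in how a recursive rule is bracketed over the same span.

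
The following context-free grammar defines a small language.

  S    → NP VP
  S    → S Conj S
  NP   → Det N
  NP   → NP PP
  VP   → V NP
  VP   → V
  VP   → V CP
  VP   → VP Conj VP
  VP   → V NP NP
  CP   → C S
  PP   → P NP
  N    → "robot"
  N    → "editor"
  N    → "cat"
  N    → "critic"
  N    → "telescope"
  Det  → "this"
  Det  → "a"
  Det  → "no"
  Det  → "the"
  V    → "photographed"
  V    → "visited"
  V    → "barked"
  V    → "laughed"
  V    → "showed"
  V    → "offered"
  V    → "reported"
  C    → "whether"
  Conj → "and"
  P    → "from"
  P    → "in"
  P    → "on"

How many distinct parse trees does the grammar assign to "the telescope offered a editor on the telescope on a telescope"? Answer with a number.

2

The two bracketings:
[S [NP [Det the] [N telescope]] [VP [V offered] [NP [NP [Det a] [N editor]] [PP [P on] [NP [NP [Det the] [N telescope]] [PP [P on] [NP [Det a] [N telescope]]]]]]]]
[S [NP [Det the] [N telescope]] [VP [V offered] [NP [NP [NP [Det a] [N editor]] [PP [P on] [NP [Det the] [N telescope]]]] [PP [P on] [NP [Det a] [N telescope]]]]]]
The trees differ in how a recursive rule is bracketed over the same span.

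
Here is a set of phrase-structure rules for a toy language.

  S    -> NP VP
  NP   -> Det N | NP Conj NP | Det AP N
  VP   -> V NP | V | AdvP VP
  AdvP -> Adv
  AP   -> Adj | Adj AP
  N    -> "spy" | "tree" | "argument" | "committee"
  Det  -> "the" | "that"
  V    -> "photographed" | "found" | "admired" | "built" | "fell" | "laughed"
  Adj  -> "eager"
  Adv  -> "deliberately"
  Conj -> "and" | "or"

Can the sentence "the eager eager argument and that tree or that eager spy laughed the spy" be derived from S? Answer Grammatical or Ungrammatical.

Grammatical

[S [NP [NP [Det the] [AP [Adj eager] [AP [Adj eager]]] [N argument]] [Conj and] [NP [NP [Det that] [N tree]] [Conj or] [NP [Det that] [AP [Adj eager]] [N spy]]]] [VP [V laughed] [NP [Det the] [N spy]]]]
Each bracket corresponds to one application of a listed rule, so the string is derivable from S.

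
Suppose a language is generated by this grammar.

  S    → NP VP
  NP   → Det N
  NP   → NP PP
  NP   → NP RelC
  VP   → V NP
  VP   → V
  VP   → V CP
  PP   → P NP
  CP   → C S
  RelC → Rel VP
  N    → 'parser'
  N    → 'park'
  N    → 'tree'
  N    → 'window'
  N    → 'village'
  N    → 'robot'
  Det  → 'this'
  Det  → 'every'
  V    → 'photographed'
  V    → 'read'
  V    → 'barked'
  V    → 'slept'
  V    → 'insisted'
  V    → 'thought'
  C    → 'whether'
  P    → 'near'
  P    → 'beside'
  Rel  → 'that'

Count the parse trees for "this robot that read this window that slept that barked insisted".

3

Two of the 3 distinct bracketings:
[S [NP [NP [Det this] [N robot]] [RelC [Rel that] [VP [V read] [NP [NP [NP [Det this] [N window]] [RelC [Rel that] [VP [V slept]]]] [RelC [Rel that] [VP [V barked]]]]]]] [VP [V insisted]]]
[S [NP [NP [NP [Det this] [N robot]] [RelC [Rel that] [VP [V read] [NP [NP [Det this] [N window]] [RelC [Rel that] [VP [V slept]]]]]]] [RelC [Rel that] [VP [V barked]]]] [VP [V insisted]]]
The trees differ in how a recursive rule is bracketed over the same span.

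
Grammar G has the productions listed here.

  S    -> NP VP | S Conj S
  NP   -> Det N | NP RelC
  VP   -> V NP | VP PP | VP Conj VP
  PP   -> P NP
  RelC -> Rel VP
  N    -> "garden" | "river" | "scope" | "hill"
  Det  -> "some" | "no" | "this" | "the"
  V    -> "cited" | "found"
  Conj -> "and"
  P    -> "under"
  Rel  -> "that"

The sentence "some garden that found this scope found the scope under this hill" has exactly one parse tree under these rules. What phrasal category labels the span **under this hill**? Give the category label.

PP

[S [NP [NP [Det some] [N garden]] [RelC [Rel that] [VP [V found] [NP [Det this] [N scope]]]]] [VP [VP [V found] [NP [Det the] [N scope]]] [PP [P under] [NP [Det this] [N hill]]]]]
The span 'under this hill' is the PP node built by PP → P NP.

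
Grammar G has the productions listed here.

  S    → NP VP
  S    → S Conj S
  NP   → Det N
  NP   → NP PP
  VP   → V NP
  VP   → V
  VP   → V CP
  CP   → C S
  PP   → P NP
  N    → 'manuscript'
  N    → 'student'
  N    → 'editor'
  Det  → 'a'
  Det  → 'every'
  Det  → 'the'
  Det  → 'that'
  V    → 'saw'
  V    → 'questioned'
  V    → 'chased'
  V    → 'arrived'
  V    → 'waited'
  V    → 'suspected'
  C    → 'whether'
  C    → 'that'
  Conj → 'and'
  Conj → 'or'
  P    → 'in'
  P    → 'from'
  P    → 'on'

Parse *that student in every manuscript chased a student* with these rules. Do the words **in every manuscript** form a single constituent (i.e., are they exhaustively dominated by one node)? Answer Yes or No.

[S [NP [NP [Det that] [N student]] [PP [P in] [NP [Det every] [N manuscript]]]] [VP [V chased] [NP [Det a] [N student]]]]
The words 'in every manuscript' are exhaustively dominated by a single PP node (built by PP → P NP), so they form a constituent.

Yes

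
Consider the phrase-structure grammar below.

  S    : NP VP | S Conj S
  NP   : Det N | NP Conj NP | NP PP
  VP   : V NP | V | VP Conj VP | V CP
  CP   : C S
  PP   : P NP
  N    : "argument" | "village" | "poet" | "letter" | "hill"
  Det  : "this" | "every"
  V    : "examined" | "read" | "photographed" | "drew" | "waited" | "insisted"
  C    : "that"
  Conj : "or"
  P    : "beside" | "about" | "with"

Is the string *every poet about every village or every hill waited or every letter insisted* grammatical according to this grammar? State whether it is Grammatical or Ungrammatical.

[S [S [NP [NP [NP [Det every] [N poet]] [PP [P about] [NP [Det every] [N village]]]] [Conj or] [NP [Det every] [N hill]]] [VP [V waited]]] [Conj or] [S [NP [Det every] [N letter]] [VP [V insisted]]]]
Every word is introduced by a lexical rule and the phrasal rules combine the resulting categories into a single S.

Grammatical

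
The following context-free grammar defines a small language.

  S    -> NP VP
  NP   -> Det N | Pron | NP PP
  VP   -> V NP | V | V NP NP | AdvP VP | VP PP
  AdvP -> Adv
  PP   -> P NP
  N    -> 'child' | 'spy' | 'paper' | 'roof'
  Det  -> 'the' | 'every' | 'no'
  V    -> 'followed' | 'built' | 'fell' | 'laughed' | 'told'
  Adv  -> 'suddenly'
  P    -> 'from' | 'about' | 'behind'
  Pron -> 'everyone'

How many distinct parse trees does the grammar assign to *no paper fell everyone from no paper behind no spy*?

5

Two of the 5 distinct bracketings:
[S [NP [Det no] [N paper]] [VP [V fell] [NP [NP [Pron everyone]] [PP [P from] [NP [NP [Det no] [N paper]] [PP [P behind] [NP [Det no] [N spy]]]]]]]]
[S [NP [Det no] [N paper]] [VP [V fell] [NP [NP [NP [Pron everyone]] [PP [P from] [NP [Det no] [N paper]]]] [PP [P behind] [NP [Det no] [N spy]]]]]]
The trees differ in how a recursive rule is bracketed over the same span.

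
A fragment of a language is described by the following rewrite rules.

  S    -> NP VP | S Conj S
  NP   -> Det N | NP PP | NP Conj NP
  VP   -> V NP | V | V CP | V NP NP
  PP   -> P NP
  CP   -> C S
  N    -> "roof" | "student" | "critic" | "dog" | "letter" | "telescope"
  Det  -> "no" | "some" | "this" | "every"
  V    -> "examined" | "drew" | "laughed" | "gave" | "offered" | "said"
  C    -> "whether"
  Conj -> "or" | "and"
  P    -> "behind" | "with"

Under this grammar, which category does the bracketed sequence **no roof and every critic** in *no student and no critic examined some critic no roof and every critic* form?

NP

[S [NP [NP [Det no] [N student]] [Conj and] [NP [Det no] [N critic]]] [VP [V examined] [NP [Det some] [N critic]] [NP [NP [Det no] [N roof]] [Conj and] [NP [Det every] [N critic]]]]]
The span 'no roof and every critic' is the NP node built by NP → NP Conj NP.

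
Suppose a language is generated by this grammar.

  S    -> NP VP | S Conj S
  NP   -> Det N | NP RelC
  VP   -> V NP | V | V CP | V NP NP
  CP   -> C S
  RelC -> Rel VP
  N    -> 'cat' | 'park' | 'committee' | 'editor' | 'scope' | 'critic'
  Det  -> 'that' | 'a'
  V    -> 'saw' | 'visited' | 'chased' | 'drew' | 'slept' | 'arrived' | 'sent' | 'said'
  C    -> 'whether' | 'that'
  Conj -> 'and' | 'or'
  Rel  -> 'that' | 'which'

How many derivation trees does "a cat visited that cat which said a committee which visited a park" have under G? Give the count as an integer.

Two of the 6 distinct bracketings:
[S [NP [Det a] [N cat]] [VP [V visited] [NP [NP [Det that] [N cat]] [RelC [Rel which] [VP [V said] [NP [NP [Det a] [N committee]] [RelC [Rel which] [VP [V visited] [NP [Det a] [N park]]]]]]]]]]
[S [NP [Det a] [N cat]] [VP [V visited] [NP [NP [Det that] [N cat]] [RelC [Rel which] [VP [V said] [NP [NP [Det a] [N committee]] [RelC [Rel which] [VP [V visited]]]] [NP [Det a] [N park]]]]]]]
The difference turns on whether VP → V is used at the relevant span, versus an alternative expansion of VP.

6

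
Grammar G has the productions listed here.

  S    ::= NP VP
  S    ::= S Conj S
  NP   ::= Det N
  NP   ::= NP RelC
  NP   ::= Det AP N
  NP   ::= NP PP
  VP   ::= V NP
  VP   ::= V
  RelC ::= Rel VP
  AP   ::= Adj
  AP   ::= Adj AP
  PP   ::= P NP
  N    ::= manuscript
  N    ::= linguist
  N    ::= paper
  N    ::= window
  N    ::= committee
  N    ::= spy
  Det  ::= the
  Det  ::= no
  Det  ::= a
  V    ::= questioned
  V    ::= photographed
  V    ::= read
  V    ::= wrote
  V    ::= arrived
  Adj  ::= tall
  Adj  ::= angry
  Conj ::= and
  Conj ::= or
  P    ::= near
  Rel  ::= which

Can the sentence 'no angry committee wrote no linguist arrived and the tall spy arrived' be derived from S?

For S → NP VP, the only prefix that parses as NP is 'no angry committee', but the remainder 'wrote no linguist arrived and the tall spy arrived' is not a VP under these rules. The alternative S rule S → S Conj S likewise has no satisfying split.

Ungrammatical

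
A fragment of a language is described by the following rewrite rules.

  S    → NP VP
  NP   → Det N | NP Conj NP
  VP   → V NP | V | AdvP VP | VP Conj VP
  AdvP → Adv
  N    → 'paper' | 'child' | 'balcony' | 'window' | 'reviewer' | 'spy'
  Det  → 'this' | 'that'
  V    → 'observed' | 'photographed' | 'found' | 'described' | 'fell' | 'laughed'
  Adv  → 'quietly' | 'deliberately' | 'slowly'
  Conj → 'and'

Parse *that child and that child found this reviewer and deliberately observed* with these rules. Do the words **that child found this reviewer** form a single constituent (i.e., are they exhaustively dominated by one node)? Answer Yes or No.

[S [NP [NP [Det that] [N child]] [Conj and] [NP [Det that] [N child]]] [VP [VP [V found] [NP [Det this] [N reviewer]]] [Conj and] [VP [AdvP [Adv deliberately]] [VP [V observed]]]]]
The smallest constituent containing 'that child found this reviewer' is the S spanning 'that child and that child found this reviewer and deliberately observed'; no single node in the tree dominates exactly the given words.

No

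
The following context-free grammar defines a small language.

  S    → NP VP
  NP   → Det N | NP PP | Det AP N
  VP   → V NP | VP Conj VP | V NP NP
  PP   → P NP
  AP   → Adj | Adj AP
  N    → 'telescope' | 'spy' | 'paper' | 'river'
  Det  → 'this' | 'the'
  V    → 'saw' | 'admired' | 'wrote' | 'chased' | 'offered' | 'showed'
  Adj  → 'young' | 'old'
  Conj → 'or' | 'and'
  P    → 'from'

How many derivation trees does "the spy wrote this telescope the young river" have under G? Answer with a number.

[S [NP [Det the] [N spy]] [VP [V wrote] [NP [Det this] [N telescope]] [NP [Det the] [AP [Adj young]] [N river]]]]
No rule offers an alternative attachment or grouping for any span, so this is the only derivation.

1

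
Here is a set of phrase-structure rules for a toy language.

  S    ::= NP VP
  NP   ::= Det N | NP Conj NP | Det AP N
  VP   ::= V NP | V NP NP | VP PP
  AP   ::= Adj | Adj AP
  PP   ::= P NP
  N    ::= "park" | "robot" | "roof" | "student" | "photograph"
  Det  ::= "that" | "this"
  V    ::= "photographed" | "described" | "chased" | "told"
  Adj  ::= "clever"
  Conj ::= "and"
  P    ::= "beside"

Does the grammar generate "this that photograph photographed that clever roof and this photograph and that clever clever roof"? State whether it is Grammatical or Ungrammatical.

Ungrammatical

A Det word can never sit immediately before a Det word in any string this grammar generates, so the substring 'this that' rules out a derivation.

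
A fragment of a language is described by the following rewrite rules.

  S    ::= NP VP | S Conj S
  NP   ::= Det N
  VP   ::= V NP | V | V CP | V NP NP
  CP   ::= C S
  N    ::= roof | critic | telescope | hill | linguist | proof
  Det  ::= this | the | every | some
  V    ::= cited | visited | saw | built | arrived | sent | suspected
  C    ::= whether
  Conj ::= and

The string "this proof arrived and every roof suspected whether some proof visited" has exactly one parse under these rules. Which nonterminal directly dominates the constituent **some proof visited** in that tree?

CP

S
  S
    NP
      Det: this
      N: proof
    VP
      V: arrived
  Conj: and
  S
    NP
      Det: every
      N: roof
    VP
      V: suspected
      CP
        C: whether
        S
          NP
            Det: some
            N: proof
          VP
            V: visited
The span 'some proof visited' is the S node built by S → NP VP.
Its mother is the CP built by CP → C S.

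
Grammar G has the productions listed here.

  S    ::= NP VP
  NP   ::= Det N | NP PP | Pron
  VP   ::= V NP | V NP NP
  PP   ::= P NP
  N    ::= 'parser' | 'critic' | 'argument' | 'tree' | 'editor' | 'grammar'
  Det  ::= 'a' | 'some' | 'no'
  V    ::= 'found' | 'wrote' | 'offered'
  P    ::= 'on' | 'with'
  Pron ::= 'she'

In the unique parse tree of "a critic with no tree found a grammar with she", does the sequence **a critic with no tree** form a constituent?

[S [NP [NP [Det a] [N critic]] [PP [P with] [NP [Det no] [N tree]]]] [VP [V found] [NP [NP [Det a] [N grammar]] [PP [P with] [NP [Pron she]]]]]]
The words 'a critic with no tree' are exhaustively dominated by a single NP node (built by NP → NP PP), so they form a constituent.

Yes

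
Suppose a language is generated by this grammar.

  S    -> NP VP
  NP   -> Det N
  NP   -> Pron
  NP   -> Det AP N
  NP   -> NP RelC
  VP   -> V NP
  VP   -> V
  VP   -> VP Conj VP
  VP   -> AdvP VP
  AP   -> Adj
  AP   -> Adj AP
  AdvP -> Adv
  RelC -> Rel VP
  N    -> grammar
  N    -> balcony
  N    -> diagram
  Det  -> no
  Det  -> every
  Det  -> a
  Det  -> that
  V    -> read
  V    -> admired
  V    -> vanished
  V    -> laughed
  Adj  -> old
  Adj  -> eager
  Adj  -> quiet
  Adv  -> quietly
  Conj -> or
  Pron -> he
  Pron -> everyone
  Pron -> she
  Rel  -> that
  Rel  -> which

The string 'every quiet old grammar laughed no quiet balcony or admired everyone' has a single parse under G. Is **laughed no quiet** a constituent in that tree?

No

[S [NP [Det every] [AP [Adj quiet] [AP [Adj old]]] [N grammar]] [VP [VP [V laughed] [NP [Det no] [AP [Adj quiet]] [N balcony]]] [Conj or] [VP [V admired] [NP [Pron everyone]]]]]
The smallest constituent containing 'laughed no quiet' is the VP spanning 'laughed no quiet balcony'; no single node in the tree dominates exactly the given words.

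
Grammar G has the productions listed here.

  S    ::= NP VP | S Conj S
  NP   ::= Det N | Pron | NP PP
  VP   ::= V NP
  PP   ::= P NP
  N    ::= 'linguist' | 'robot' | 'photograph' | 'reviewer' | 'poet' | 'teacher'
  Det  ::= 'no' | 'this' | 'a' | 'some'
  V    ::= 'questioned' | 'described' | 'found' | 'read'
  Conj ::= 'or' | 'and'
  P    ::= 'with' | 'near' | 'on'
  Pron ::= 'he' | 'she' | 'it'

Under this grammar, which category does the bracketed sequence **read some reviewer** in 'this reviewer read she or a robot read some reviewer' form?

VP

S
  S
    NP
      Det: this
      N: reviewer
    VP
      V: read
      NP
        Pron: she
  Conj: or
  S
    NP
      Det: a
      N: robot
    VP
      V: read
      NP
        Det: some
        N: reviewer
The span 'read some reviewer' is the VP node built by VP → V NP.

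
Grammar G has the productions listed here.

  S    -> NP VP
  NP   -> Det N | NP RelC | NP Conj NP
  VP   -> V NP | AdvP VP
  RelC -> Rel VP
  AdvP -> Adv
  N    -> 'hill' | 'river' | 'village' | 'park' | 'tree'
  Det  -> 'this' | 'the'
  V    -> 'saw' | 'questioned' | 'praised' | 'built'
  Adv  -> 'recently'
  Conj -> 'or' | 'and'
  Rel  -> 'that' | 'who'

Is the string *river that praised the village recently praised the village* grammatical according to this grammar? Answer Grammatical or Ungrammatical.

For S → NP VP, no prefix of the string parses as an NP.

Ungrammatical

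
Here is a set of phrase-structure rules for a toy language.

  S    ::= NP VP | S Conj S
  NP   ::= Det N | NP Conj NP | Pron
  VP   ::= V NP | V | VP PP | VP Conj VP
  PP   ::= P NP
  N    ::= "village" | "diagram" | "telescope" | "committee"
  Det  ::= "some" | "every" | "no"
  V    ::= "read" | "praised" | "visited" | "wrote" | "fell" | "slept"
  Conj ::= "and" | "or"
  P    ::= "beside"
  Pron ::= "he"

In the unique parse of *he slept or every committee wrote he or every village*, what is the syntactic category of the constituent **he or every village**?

[S [S [NP [Pron he]] [VP [V slept]]] [Conj or] [S [NP [Det every] [N committee]] [VP [V wrote] [NP [NP [Pron he]] [Conj or] [NP [Det every] [N village]]]]]]
The span 'he or every village' is the NP node built by NP → NP Conj NP.

NP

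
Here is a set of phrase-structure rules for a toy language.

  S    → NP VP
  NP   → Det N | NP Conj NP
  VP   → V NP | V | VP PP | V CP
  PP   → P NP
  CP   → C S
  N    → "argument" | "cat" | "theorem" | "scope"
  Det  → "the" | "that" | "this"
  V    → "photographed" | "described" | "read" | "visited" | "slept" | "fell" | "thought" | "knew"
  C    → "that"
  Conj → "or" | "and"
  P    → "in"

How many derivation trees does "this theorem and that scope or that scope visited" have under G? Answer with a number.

The two bracketings:
[S [NP [NP [Det this] [N theorem]] [Conj and] [NP [NP [Det that] [N scope]] [Conj or] [NP [Det that] [N scope]]]] [VP [V visited]]]
[S [NP [NP [NP [Det this] [N theorem]] [Conj and] [NP [Det that] [N scope]]] [Conj or] [NP [Det that] [N scope]]] [VP [V visited]]]
The trees differ in how a recursive rule is bracketed over the same span.

2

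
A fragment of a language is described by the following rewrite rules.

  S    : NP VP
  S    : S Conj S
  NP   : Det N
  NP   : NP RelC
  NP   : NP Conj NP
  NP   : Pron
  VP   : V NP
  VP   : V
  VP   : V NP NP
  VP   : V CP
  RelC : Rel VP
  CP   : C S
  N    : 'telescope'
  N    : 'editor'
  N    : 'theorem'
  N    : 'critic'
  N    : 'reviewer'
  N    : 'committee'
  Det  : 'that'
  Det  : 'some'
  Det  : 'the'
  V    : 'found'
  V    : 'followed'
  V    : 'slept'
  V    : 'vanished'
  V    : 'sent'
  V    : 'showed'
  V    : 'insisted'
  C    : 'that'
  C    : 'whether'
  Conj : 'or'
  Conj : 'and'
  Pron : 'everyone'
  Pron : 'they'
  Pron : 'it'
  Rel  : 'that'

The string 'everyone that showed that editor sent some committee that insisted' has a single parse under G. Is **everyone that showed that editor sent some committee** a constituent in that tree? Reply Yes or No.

[S [NP [NP [Pron everyone]] [RelC [Rel that] [VP [V showed] [NP [Det that] [N editor]]]]] [VP [V sent] [NP [NP [Det some] [N committee]] [RelC [Rel that] [VP [V insisted]]]]]]
The smallest constituent containing 'everyone that showed that editor sent some committee' is the S spanning 'everyone that showed that editor sent some committee that insisted'; no single node in the tree dominates exactly the given words.

No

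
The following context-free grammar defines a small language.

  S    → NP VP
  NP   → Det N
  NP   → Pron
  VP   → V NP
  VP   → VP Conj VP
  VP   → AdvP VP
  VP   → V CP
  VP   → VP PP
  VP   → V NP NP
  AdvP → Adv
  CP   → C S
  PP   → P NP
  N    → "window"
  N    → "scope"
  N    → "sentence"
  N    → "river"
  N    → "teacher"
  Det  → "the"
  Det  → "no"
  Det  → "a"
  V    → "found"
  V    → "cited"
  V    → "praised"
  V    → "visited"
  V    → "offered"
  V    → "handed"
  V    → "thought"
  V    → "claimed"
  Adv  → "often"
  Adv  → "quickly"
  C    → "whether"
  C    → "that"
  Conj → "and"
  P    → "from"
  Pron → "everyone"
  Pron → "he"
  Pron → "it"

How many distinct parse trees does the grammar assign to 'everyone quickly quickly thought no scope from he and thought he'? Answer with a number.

Two of the 6 distinct bracketings:
[S [NP [Pron everyone]] [VP [VP [AdvP [Adv quickly]] [VP [AdvP [Adv quickly]] [VP [VP [V thought] [NP [Det no] [N scope]]] [PP [P from] [NP [Pron he]]]]]] [Conj and] [VP [V thought] [NP [Pron he]]]]]
[S [NP [Pron everyone]] [VP [VP [AdvP [Adv quickly]] [VP [VP [AdvP [Adv quickly]] [VP [V thought] [NP [Det no] [N scope]]]] [PP [P from] [NP [Pron he]]]]] [Conj and] [VP [V thought] [NP [Pron he]]]]]
The trees differ in how a recursive rule is bracketed over the same span.

6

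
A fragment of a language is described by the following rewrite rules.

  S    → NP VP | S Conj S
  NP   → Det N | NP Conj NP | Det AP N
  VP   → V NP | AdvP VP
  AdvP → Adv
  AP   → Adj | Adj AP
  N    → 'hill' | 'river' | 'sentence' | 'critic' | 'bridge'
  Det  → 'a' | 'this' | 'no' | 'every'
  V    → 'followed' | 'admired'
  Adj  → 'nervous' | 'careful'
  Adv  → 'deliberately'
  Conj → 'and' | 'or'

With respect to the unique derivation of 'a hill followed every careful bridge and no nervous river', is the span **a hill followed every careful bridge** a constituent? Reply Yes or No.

[S [NP [Det a] [N hill]] [VP [V followed] [NP [NP [Det every] [AP [Adj careful]] [N bridge]] [Conj and] [NP [Det no] [AP [Adj nervous]] [N river]]]]]
The smallest constituent containing 'a hill followed every careful bridge' is the S spanning 'a hill followed every careful bridge and no nervous river'; no single node in the tree dominates exactly the given words.

No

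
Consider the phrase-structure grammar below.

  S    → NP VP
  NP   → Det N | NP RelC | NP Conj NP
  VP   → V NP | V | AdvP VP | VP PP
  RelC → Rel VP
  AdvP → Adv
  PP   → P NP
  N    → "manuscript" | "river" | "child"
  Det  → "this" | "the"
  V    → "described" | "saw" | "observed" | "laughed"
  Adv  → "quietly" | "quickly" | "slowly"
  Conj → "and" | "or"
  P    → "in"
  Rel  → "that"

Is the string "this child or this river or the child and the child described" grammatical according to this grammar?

Grammatical

S
  NP
    NP
      Det: this
      N: child
    Conj: or
    NP
      NP
        Det: this
        N: river
      Conj: or
      NP
        NP
          Det: the
          N: child
        Conj: and
        NP
          Det: the
          N: child
  VP
    V: described
Each bracket corresponds to one application of a listed rule, so the string is derivable from S.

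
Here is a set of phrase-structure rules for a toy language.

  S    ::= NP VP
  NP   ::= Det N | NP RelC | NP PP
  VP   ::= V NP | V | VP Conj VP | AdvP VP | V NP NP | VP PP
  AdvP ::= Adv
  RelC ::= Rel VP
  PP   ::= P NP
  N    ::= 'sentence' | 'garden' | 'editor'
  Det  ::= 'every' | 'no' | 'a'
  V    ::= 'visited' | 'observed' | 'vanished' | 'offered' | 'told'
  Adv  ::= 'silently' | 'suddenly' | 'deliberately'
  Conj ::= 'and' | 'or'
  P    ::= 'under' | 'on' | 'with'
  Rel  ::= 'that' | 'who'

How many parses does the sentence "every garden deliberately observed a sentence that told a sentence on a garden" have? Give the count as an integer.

Two of the 8 distinct bracketings:
[S [NP [Det every] [N garden]] [VP [AdvP [Adv deliberately]] [VP [V observed] [NP [NP [Det a] [N sentence]] [RelC [Rel that] [VP [V told] [NP [NP [Det a] [N sentence]] [PP [P on] [NP [Det a] [N garden]]]]]]]]]]
[S [NP [Det every] [N garden]] [VP [AdvP [Adv deliberately]] [VP [V observed] [NP [NP [Det a] [N sentence]] [RelC [Rel that] [VP [VP [V told] [NP [Det a] [N sentence]]] [PP [P on] [NP [Det a] [N garden]]]]]]]]]
The difference turns on whether NP → NP PP is used at the relevant span, versus an alternative expansion of NP.

8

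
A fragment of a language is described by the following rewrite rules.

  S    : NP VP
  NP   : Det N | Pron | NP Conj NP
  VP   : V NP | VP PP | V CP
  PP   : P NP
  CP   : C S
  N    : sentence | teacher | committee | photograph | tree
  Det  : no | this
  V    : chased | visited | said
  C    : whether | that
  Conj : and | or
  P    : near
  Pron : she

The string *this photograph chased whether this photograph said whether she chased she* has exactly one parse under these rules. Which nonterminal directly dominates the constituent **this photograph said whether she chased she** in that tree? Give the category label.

CP

[S [NP [Det this] [N photograph]] [VP [V chased] [CP [C whether] [S [NP [Det this] [N photograph]] [VP [V said] [CP [C whether] [S [NP [Pron she]] [VP [V chased] [NP [Pron she]]]]]]]]]]
The span 'this photograph said whether she chased she' is the S node built by S → NP VP.
Its mother is the CP built by CP → C S.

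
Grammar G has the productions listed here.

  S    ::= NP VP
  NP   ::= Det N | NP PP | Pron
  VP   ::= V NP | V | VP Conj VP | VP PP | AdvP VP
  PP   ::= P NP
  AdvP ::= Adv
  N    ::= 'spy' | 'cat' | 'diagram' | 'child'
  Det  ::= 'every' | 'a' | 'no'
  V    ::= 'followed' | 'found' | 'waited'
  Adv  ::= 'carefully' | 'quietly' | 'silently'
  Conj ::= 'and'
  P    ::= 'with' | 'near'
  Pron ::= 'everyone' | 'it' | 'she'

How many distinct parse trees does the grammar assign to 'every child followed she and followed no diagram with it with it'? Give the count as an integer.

9

Two of the 9 distinct bracketings:
[S [NP [Det every] [N child]] [VP [VP [V followed] [NP [Pron she]]] [Conj and] [VP [V followed] [NP [NP [Det no] [N diagram]] [PP [P with] [NP [NP [Pron it]] [PP [P with] [NP [Pron it]]]]]]]]]
[S [NP [Det every] [N child]] [VP [VP [V followed] [NP [Pron she]]] [Conj and] [VP [V followed] [NP [NP [NP [Det no] [N diagram]] [PP [P with] [NP [Pron it]]]] [PP [P with] [NP [Pron it]]]]]]]
The trees differ in how a recursive rule is bracketed over the same span.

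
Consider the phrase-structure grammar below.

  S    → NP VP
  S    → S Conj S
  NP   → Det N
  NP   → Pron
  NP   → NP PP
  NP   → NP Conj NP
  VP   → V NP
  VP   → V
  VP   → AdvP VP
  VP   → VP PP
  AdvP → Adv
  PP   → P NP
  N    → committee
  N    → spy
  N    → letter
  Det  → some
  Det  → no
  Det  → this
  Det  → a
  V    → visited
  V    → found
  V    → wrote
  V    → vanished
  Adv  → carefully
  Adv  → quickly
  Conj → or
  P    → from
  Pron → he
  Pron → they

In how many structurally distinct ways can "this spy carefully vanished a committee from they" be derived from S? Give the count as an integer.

3

Two of the 3 distinct bracketings:
[S [NP [Det this] [N spy]] [VP [AdvP [Adv carefully]] [VP [V vanished] [NP [NP [Det a] [N committee]] [PP [P from] [NP [Pron they]]]]]]]
[S [NP [Det this] [N spy]] [VP [AdvP [Adv carefully]] [VP [VP [V vanished] [NP [Det a] [N committee]]] [PP [P from] [NP [Pron they]]]]]]
The difference turns on whether NP → NP PP is used at the relevant span, versus an alternative expansion of NP.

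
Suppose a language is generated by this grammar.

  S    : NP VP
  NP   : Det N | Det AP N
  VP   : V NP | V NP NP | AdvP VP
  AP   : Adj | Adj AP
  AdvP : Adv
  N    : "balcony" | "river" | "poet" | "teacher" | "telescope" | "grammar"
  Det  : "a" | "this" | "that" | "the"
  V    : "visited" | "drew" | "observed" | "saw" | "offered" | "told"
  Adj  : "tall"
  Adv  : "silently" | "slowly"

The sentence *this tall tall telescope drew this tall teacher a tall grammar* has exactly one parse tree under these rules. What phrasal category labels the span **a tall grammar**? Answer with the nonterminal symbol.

[S [NP [Det this] [AP [Adj tall] [AP [Adj tall]]] [N telescope]] [VP [V drew] [NP [Det this] [AP [Adj tall]] [N teacher]] [NP [Det a] [AP [Adj tall]] [N grammar]]]]
The span 'a tall grammar' is the NP node built by NP → Det AP N.

NP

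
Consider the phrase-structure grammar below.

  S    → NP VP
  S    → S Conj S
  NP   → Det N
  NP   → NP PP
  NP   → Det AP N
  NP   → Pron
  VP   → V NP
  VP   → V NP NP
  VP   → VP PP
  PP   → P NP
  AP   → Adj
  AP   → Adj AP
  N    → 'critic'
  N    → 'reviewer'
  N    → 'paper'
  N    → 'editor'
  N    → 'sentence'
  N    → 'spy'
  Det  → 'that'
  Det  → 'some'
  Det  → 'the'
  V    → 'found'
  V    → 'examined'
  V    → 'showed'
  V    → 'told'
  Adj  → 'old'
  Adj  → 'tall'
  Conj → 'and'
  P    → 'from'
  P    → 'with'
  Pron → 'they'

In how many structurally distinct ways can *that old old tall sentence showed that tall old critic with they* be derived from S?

The two bracketings:
[S [NP [Det that] [AP [Adj old] [AP [Adj old] [AP [Adj tall]]]] [N sentence]] [VP [V showed] [NP [NP [Det that] [AP [Adj tall] [AP [Adj old]]] [N critic]] [PP [P with] [NP [Pron they]]]]]]
[S [NP [Det that] [AP [Adj old] [AP [Adj old] [AP [Adj tall]]]] [N sentence]] [VP [VP [V showed] [NP [Det that] [AP [Adj tall] [AP [Adj old]]] [N critic]]] [PP [P with] [NP [Pron they]]]]]
The difference turns on whether NP → NP PP is used at the relevant span, versus an alternative expansion of NP.

2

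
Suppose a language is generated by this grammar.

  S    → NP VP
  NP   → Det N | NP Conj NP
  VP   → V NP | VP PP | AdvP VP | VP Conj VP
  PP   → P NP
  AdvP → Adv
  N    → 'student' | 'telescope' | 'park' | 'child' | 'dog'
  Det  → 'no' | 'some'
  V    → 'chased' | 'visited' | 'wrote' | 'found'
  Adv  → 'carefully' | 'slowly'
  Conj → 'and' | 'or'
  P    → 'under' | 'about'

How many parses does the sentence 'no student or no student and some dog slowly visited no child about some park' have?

Two of the 4 distinct bracketings:
[S [NP [NP [Det no] [N student]] [Conj or] [NP [NP [Det no] [N student]] [Conj and] [NP [Det some] [N dog]]]] [VP [VP [AdvP [Adv slowly]] [VP [V visited] [NP [Det no] [N child]]]] [PP [P about] [NP [Det some] [N park]]]]]
[S [NP [NP [Det no] [N student]] [Conj or] [NP [NP [Det no] [N student]] [Conj and] [NP [Det some] [N dog]]]] [VP [AdvP [Adv slowly]] [VP [VP [V visited] [NP [Det no] [N child]]] [PP [P about] [NP [Det some] [N park]]]]]]
The trees differ in how a recursive rule is bracketed over the same span.

4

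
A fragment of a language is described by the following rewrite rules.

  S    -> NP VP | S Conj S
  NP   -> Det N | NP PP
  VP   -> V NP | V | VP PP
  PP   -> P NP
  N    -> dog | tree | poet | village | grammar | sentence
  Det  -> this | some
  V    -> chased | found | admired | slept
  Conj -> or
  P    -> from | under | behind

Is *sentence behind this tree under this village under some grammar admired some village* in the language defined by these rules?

For S → NP VP, no prefix of the string parses as an NP. The alternative S rule S → S Conj S likewise has no satisfying split.

Ungrammatical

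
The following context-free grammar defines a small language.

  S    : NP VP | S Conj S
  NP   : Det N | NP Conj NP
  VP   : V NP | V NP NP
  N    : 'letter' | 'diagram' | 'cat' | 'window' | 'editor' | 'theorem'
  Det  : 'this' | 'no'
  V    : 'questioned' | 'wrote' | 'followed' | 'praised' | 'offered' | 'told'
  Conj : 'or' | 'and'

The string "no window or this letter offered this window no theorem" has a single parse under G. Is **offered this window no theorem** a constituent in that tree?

[S [NP [NP [Det no] [N window]] [Conj or] [NP [Det this] [N letter]]] [VP [V offered] [NP [Det this] [N window]] [NP [Det no] [N theorem]]]]
The words 'offered this window no theorem' are exhaustively dominated by a single VP node (built by VP → V NP NP), so they form a constituent.

Yes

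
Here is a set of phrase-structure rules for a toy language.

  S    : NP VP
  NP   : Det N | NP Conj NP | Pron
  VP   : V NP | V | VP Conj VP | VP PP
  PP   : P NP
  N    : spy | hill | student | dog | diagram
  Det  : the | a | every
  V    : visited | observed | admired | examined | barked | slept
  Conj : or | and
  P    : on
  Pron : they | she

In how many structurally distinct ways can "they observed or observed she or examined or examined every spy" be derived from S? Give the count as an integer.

5

Two of the 5 distinct bracketings:
[S [NP [Pron they]] [VP [VP [V observed]] [Conj or] [VP [VP [V observed] [NP [Pron she]]] [Conj or] [VP [VP [V examined]] [Conj or] [VP [V examined] [NP [Det every] [N spy]]]]]]]
[S [NP [Pron they]] [VP [VP [V observed]] [Conj or] [VP [VP [VP [V observed] [NP [Pron she]]] [Conj or] [VP [V examined]]] [Conj or] [VP [V examined] [NP [Det every] [N spy]]]]]]
The trees differ in how a recursive rule is bracketed over the same span.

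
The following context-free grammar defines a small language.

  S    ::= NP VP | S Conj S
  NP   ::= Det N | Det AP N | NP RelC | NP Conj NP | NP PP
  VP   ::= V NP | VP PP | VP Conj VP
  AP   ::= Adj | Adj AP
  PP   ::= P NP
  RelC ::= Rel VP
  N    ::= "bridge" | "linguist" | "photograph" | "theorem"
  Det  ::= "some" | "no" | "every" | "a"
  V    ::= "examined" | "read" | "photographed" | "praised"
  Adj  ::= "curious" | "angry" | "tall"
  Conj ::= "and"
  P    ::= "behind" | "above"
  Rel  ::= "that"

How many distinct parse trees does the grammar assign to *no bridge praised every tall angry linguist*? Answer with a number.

[S [NP [Det no] [N bridge]] [VP [V praised] [NP [Det every] [AP [Adj tall] [AP [Adj angry]]] [N linguist]]]]
No rule offers an alternative attachment or grouping for any span, so this is the only derivation.

1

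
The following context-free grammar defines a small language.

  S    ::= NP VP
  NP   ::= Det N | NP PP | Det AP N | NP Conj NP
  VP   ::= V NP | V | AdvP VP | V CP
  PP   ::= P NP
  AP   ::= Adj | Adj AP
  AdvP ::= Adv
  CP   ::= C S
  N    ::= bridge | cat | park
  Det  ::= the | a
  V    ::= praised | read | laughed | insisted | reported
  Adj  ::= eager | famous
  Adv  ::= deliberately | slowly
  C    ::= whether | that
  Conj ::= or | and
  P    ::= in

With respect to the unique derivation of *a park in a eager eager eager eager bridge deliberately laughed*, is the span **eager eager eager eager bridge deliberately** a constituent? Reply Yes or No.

[S [NP [NP [Det a] [N park]] [PP [P in] [NP [Det a] [AP [Adj eager] [AP [Adj eager] [AP [Adj eager] [AP [Adj eager]]]]] [N bridge]]]] [VP [AdvP [Adv deliberately]] [VP [V laughed]]]]
The smallest constituent containing 'eager eager eager eager bridge deliberately' is the S spanning 'a park in a eager eager eager eager bridge deliberately laughed'; no single node in the tree dominates exactly the given words.

No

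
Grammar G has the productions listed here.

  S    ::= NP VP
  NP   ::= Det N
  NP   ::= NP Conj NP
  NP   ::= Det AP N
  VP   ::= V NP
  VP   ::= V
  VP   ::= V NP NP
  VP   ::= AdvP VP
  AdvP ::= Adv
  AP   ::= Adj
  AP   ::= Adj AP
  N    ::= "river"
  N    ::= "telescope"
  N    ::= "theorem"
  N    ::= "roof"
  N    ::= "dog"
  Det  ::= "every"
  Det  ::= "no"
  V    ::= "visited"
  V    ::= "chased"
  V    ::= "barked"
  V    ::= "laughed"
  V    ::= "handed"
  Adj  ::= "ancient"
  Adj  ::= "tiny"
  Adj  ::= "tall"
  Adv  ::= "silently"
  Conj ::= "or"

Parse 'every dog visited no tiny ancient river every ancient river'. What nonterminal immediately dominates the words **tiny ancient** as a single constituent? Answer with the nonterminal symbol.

[S [NP [Det every] [N dog]] [VP [V visited] [NP [Det no] [AP [Adj tiny] [AP [Adj ancient]]] [N river]] [NP [Det every] [AP [Adj ancient]] [N river]]]]
The span 'tiny ancient' is the AP node built by AP → Adj AP.

AP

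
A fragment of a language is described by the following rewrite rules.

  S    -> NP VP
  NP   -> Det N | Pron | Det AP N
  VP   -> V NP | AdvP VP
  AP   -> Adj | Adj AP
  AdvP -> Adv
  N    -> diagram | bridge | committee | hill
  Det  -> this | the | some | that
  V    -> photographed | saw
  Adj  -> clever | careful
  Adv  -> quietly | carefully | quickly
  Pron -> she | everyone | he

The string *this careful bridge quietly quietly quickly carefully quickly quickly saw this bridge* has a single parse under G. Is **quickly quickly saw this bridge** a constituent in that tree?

Yes

[S [NP [Det this] [AP [Adj careful]] [N bridge]] [VP [AdvP [Adv quietly]] [VP [AdvP [Adv quietly]] [VP [AdvP [Adv quickly]] [VP [AdvP [Adv carefully]] [VP [AdvP [Adv quickly]] [VP [AdvP [Adv quickly]] [VP [V saw] [NP [Det this] [N bridge]]]]]]]]]]
The words 'quickly quickly saw this bridge' are exhaustively dominated by a single VP node (built by VP → AdvP VP), so they form a constituent.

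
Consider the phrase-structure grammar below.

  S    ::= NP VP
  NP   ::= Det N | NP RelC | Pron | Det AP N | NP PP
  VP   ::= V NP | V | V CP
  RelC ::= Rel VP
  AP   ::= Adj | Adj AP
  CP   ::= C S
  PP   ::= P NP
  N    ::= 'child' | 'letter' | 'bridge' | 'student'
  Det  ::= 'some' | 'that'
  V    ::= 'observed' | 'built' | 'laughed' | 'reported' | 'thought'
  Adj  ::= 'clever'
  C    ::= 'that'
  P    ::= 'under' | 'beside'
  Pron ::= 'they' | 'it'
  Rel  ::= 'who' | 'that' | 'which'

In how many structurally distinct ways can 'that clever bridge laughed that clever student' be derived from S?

[S [NP [Det that] [AP [Adj clever]] [N bridge]] [VP [V laughed] [NP [Det that] [AP [Adj clever]] [N student]]]]
No rule offers an alternative attachment or grouping for any span, so this is the only derivation.

1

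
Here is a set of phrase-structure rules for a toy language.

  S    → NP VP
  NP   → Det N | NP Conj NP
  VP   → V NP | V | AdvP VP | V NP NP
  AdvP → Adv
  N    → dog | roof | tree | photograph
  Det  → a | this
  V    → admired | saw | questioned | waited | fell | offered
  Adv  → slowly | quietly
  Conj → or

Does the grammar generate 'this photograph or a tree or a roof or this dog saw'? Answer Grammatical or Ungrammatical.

Grammatical

[S [NP [NP [Det this] [N photograph]] [Conj or] [NP [NP [Det a] [N tree]] [Conj or] [NP [NP [Det a] [N roof]] [Conj or] [NP [Det this] [N dog]]]]] [VP [V saw]]]
Every word is introduced by a lexical rule and the phrasal rules combine the resulting categories into a single S.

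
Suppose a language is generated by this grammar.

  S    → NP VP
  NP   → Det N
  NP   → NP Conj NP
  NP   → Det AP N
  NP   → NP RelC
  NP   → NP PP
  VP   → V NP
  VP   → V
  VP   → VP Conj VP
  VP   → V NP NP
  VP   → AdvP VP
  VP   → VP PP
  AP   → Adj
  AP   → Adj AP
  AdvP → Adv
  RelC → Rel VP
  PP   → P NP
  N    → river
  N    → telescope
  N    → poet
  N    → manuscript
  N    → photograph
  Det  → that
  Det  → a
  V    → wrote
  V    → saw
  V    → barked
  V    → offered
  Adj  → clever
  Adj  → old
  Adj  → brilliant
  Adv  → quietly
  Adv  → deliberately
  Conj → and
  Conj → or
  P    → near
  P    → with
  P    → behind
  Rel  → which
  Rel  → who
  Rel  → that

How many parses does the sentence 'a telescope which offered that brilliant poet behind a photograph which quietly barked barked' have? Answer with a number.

Two of the 7 distinct bracketings:
[S [NP [NP [Det a] [N telescope]] [RelC [Rel which] [VP [V offered] [NP [NP [NP [Det that] [AP [Adj brilliant]] [N poet]] [PP [P behind] [NP [Det a] [N photograph]]]] [RelC [Rel which] [VP [AdvP [Adv quietly]] [VP [V barked]]]]]]]] [VP [V barked]]]
[S [NP [NP [Det a] [N telescope]] [RelC [Rel which] [VP [V offered] [NP [NP [Det that] [AP [Adj brilliant]] [N poet]] [PP [P behind] [NP [NP [Det a] [N photograph]] [RelC [Rel which] [VP [AdvP [Adv quietly]] [VP [V barked]]]]]]]]]] [VP [V barked]]]
The trees differ in how a recursive rule is bracketed over the same span.

7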